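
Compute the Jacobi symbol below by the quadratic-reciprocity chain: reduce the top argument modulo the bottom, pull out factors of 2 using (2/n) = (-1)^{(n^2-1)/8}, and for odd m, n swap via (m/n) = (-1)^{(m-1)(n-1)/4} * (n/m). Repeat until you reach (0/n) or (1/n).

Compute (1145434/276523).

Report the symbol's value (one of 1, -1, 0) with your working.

-1

(1145434/276523) = (39342/276523)   [reduce mod 276523]
39342 = 2^1·19671; (2/276523) = -1 since 276523 mod 8 = 3, so (39342/276523) = (-1)^1·(19671/276523); sign now -1
reciprocity: (19671/276523) = -1·(276523/19671) since 19671 mod 4 = 3, 276523 mod 4 = 3; sign now +1
(276523/19671) = (1129/19671)   [reduce mod 19671]
reciprocity: (1129/19671) = +1·(19671/1129) since 1129 mod 4 = 1, 19671 mod 4 = 3; sign now +1
(19671/1129) = (478/1129)   [reduce mod 1129]
478 = 2^1·239; (2/1129) = +1 since 1129 mod 8 = 1, so (478/1129) = (+1)^1·(239/1129); sign now +1
reciprocity: (239/1129) = +1·(1129/239) since 239 mod 4 = 3, 1129 mod 4 = 1; sign now +1
(1129/239) = (173/239)   [reduce mod 239]
reciprocity: (173/239) = +1·(239/173) since 173 mod 4 = 1, 239 mod 4 = 3; sign now +1
(239/173) = (66/173)   [reduce mod 173]
66 = 2^1·33; (2/173) = -1 since 173 mod 8 = 5, so (66/173) = (-1)^1·(33/173); sign now -1
reciprocity: (33/173) = +1·(173/33) since 33 mod 4 = 1, 173 mod 4 = 1; sign now -1
(173/33) = (8/33)   [reduce mod 33]
8 = 2^3·1; (2/33) = +1 since 33 mod 8 = 1, so (8/33) = (+1)^3·(1/33); sign now -1
(1/33) = 1; final value = sign = -1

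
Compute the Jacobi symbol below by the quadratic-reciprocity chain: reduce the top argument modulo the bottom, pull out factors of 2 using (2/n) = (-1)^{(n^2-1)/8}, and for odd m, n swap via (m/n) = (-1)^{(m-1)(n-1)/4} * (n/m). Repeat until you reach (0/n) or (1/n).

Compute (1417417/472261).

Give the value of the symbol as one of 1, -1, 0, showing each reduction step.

1

(1417417/472261): 1417417 mod 472261 = 634, so (1417417/472261) = (634/472261)
factor out 2^1: 634 = 2^1·317; with 472261 mod 8 = 5, (2/472261) = -1; sign now -1; continue with (317/472261)
flip (317/472261) -> (472261/317): both odd, 317 mod 4 = 1, 472261 mod 4 = 1, so the flip contributes +1; sign now -1
(472261/317): 472261 mod 317 = 248, so (472261/317) = (248/317)
factor out 2^3: 248 = 2^3·31; with 317 mod 8 = 5, (2/317) = -1; sign now +1; continue with (31/317)
flip (31/317) -> (317/31): both odd, 31 mod 4 = 3, 317 mod 4 = 1, so the flip contributes +1; sign now +1
(317/31): 317 mod 31 = 7, so (317/31) = (7/31)
flip (7/31) -> (31/7): both odd, 7 mod 4 = 3, 31 mod 4 = 3, so the flip contributes -1; sign now -1
(31/7): 31 mod 7 = 3, so (31/7) = (3/7)
flip (3/7) -> (7/3): both odd, 3 mod 4 = 3, 7 mod 4 = 3, so the flip contributes -1; sign now +1
(7/3): 7 mod 3 = 1, so (7/3) = (1/3)
reached (1/3) = 1, so the symbol is +1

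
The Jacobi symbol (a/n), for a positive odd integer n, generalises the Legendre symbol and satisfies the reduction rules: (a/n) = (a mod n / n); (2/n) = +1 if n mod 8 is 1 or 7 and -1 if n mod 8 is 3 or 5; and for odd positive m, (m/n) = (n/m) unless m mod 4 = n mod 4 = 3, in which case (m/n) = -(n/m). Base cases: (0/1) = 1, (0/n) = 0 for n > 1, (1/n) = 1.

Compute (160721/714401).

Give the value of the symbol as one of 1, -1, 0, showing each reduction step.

0

flip (160721/714401) -> (714401/160721): both odd, 160721 mod 4 = 1, 714401 mod 4 = 1, so the flip contributes +1; sign now +1
(714401/160721): 714401 mod 160721 = 71517, so (714401/160721) = (71517/160721)
flip (71517/160721) -> (160721/71517): both odd, 71517 mod 4 = 1, 160721 mod 4 = 1, so the flip contributes +1; sign now +1
(160721/71517): 160721 mod 71517 = 17687, so (160721/71517) = (17687/71517)
flip (17687/71517) -> (71517/17687): both odd, 17687 mod 4 = 3, 71517 mod 4 = 1, so the flip contributes +1; sign now +1
(71517/17687): 71517 mod 17687 = 769, so (71517/17687) = (769/17687)
flip (769/17687) -> (17687/769): both odd, 769 mod 4 = 1, 17687 mod 4 = 3, so the flip contributes +1; sign now +1
(17687/769): 17687 mod 769 = 0, so (17687/769) = (0/769)
reached (0/769); gcd(a, n) > 1, so (0/769) = 0 and the symbol is 0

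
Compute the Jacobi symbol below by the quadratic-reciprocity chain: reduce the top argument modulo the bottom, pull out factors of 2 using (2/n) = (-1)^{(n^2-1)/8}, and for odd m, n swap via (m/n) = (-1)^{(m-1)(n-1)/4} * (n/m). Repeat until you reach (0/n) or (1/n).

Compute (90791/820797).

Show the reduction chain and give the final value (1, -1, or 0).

reciprocity: (90791/820797) = +1·(820797/90791) since 90791 mod 4 = 3, 820797 mod 4 = 1; sign now +1
(820797/90791) = (3678/90791)   [reduce mod 90791]
3678 = 2^1·1839; (2/90791) = +1 since 90791 mod 8 = 7, so (3678/90791) = (+1)^1·(1839/90791); sign now +1
reciprocity: (1839/90791) = -1·(90791/1839) since 1839 mod 4 = 3, 90791 mod 4 = 3; sign now -1
(90791/1839) = (680/1839)   [reduce mod 1839]
680 = 2^3·85; (2/1839) = +1 since 1839 mod 8 = 7, so (680/1839) = (+1)^3·(85/1839); sign now -1
reciprocity: (85/1839) = +1·(1839/85) since 85 mod 4 = 1, 1839 mod 4 = 3; sign now -1
(1839/85) = (54/85)   [reduce mod 85]
54 = 2^1·27; (2/85) = -1 since 85 mod 8 = 5, so (54/85) = (-1)^1·(27/85); sign now +1
reciprocity: (27/85) = +1·(85/27) since 27 mod 4 = 3, 85 mod 4 = 1; sign now +1
(85/27) = (4/27)   [reduce mod 27]
4 = 2^2·1; (2/27) = -1 since 27 mod 8 = 3, so (4/27) = (-1)^2·(1/27); sign now +1
(1/27) = 1; final value = sign = +1

1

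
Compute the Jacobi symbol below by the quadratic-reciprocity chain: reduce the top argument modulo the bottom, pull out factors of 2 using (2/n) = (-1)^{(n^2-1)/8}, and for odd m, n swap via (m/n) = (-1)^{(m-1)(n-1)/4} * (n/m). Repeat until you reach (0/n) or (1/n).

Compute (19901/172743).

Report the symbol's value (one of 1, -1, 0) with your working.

-1

reciprocity: (19901/172743) = +1·(172743/19901) since 19901 mod 4 = 1, 172743 mod 4 = 3; sign now +1
(172743/19901) = (13535/19901)   [reduce mod 19901]
reciprocity: (13535/19901) = +1·(19901/13535) since 13535 mod 4 = 3, 19901 mod 4 = 1; sign now +1
(19901/13535) = (6366/13535)   [reduce mod 13535]
6366 = 2^1·3183; (2/13535) = +1 since 13535 mod 8 = 7, so (6366/13535) = (+1)^1·(3183/13535); sign now +1
reciprocity: (3183/13535) = -1·(13535/3183) since 3183 mod 4 = 3, 13535 mod 4 = 3; sign now -1
(13535/3183) = (803/3183)   [reduce mod 3183]
reciprocity: (803/3183) = -1·(3183/803) since 803 mod 4 = 3, 3183 mod 4 = 3; sign now +1
(3183/803) = (774/803)   [reduce mod 803]
774 = 2^1·387; (2/803) = -1 since 803 mod 8 = 3, so (774/803) = (-1)^1·(387/803); sign now -1
reciprocity: (387/803) = -1·(803/387) since 387 mod 4 = 3, 803 mod 4 = 3; sign now +1
(803/387) = (29/387)   [reduce mod 387]
reciprocity: (29/387) = +1·(387/29) since 29 mod 4 = 1, 387 mod 4 = 3; sign now +1
(387/29) = (10/29)   [reduce mod 29]
10 = 2^1·5; (2/29) = -1 since 29 mod 8 = 5, so (10/29) = (-1)^1·(5/29); sign now -1
reciprocity: (5/29) = +1·(29/5) since 5 mod 4 = 1, 29 mod 4 = 1; sign now -1
(29/5) = (4/5)   [reduce mod 5]
4 = 2^2·1; (2/5) = -1 since 5 mod 8 = 5, so (4/5) = (-1)^2·(1/5); sign now -1
(1/5) = 1; final value = sign = -1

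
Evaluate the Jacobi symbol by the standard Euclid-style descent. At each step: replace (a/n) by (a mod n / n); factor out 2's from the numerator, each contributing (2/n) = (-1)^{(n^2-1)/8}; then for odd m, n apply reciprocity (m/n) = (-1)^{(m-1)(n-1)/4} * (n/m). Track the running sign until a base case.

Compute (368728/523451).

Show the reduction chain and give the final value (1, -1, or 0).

factor out 2^3: 368728 = 2^3·46091; with 523451 mod 8 = 3, (2/523451) = -1; sign now -1; continue with (46091/523451)
flip (46091/523451) -> (523451/46091): both odd, 46091 mod 4 = 3, 523451 mod 4 = 3, so the flip contributes -1; sign now +1
(523451/46091): 523451 mod 46091 = 16450, so (523451/46091) = (16450/46091)
factor out 2^1: 16450 = 2^1·8225; with 46091 mod 8 = 3, (2/46091) = -1; sign now -1; continue with (8225/46091)
flip (8225/46091) -> (46091/8225): both odd, 8225 mod 4 = 1, 46091 mod 4 = 3, so the flip contributes +1; sign now -1
(46091/8225): 46091 mod 8225 = 4966, so (46091/8225) = (4966/8225)
factor out 2^1: 4966 = 2^1·2483; with 8225 mod 8 = 1, (2/8225) = +1; sign now -1; continue with (2483/8225)
flip (2483/8225) -> (8225/2483): both odd, 2483 mod 4 = 3, 8225 mod 4 = 1, so the flip contributes +1; sign now -1
(8225/2483): 8225 mod 2483 = 776, so (8225/2483) = (776/2483)
factor out 2^3: 776 = 2^3·97; with 2483 mod 8 = 3, (2/2483) = -1; sign now +1; continue with (97/2483)
flip (97/2483) -> (2483/97): both odd, 97 mod 4 = 1, 2483 mod 4 = 3, so the flip contributes +1; sign now +1
(2483/97): 2483 mod 97 = 58, so (2483/97) = (58/97)
factor out 2^1: 58 = 2^1·29; with 97 mod 8 = 1, (2/97) = +1; sign now +1; continue with (29/97)
flip (29/97) -> (97/29): both odd, 29 mod 4 = 1, 97 mod 4 = 1, so the flip contributes +1; sign now +1
(97/29): 97 mod 29 = 10, so (97/29) = (10/29)
factor out 2^1: 10 = 2^1·5; with 29 mod 8 = 5, (2/29) = -1; sign now -1; continue with (5/29)
flip (5/29) -> (29/5): both odd, 5 mod 4 = 1, 29 mod 4 = 1, so the flip contributes +1; sign now -1
(29/5): 29 mod 5 = 4, so (29/5) = (4/5)
factor out 2^2: 4 = 2^2·1; with 5 mod 8 = 5, (2/5) = -1; sign now -1; continue with (1/5)
reached (1/5) = 1, so the symbol is -1

-1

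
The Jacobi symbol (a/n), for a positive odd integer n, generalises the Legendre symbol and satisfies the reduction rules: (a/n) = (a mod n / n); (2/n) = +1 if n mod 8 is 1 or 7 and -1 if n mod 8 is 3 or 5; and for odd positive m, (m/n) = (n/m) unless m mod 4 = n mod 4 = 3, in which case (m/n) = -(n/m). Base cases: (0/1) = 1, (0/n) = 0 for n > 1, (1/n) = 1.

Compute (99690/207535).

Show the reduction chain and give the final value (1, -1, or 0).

factor out 2^1: 99690 = 2^1·49845; with 207535 mod 8 = 7, (2/207535) = +1; sign now +1; continue with (49845/207535)
flip (49845/207535) -> (207535/49845): both odd, 49845 mod 4 = 1, 207535 mod 4 = 3, so the flip contributes +1; sign now +1
(207535/49845): 207535 mod 49845 = 8155, so (207535/49845) = (8155/49845)
flip (8155/49845) -> (49845/8155): both odd, 8155 mod 4 = 3, 49845 mod 4 = 1, so the flip contributes +1; sign now +1
(49845/8155): 49845 mod 8155 = 915, so (49845/8155) = (915/8155)
flip (915/8155) -> (8155/915): both odd, 915 mod 4 = 3, 8155 mod 4 = 3, so the flip contributes -1; sign now -1
(8155/915): 8155 mod 915 = 835, so (8155/915) = (835/915)
flip (835/915) -> (915/835): both odd, 835 mod 4 = 3, 915 mod 4 = 3, so the flip contributes -1; sign now +1
(915/835): 915 mod 835 = 80, so (915/835) = (80/835)
factor out 2^4: 80 = 2^4·5; with 835 mod 8 = 3, (2/835) = -1; sign now +1; continue with (5/835)
flip (5/835) -> (835/5): both odd, 5 mod 4 = 1, 835 mod 4 = 3, so the flip contributes +1; sign now +1
(835/5): 835 mod 5 = 0, so (835/5) = (0/5)
reached (0/5); gcd(a, n) > 1, so (0/5) = 0 and the symbol is 0

0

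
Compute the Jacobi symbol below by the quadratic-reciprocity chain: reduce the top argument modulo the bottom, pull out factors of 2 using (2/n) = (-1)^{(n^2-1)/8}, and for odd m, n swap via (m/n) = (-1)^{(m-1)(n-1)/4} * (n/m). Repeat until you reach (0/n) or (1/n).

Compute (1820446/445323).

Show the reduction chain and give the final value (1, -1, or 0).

-1

(1820446/445323): 1820446 mod 445323 = 39154, so (1820446/445323) = (39154/445323)
factor out 2^1: 39154 = 2^1·19577; with 445323 mod 8 = 3, (2/445323) = -1; sign now -1; continue with (19577/445323)
flip (19577/445323) -> (445323/19577): both odd, 19577 mod 4 = 1, 445323 mod 4 = 3, so the flip contributes +1; sign now -1
(445323/19577): 445323 mod 19577 = 14629, so (445323/19577) = (14629/19577)
flip (14629/19577) -> (19577/14629): both odd, 14629 mod 4 = 1, 19577 mod 4 = 1, so the flip contributes +1; sign now -1
(19577/14629): 19577 mod 14629 = 4948, so (19577/14629) = (4948/14629)
factor out 2^2: 4948 = 2^2·1237; with 14629 mod 8 = 5, (2/14629) = -1; sign now -1; continue with (1237/14629)
flip (1237/14629) -> (14629/1237): both odd, 1237 mod 4 = 1, 14629 mod 4 = 1, so the flip contributes +1; sign now -1
(14629/1237): 14629 mod 1237 = 1022, so (14629/1237) = (1022/1237)
factor out 2^1: 1022 = 2^1·511; with 1237 mod 8 = 5, (2/1237) = -1; sign now +1; continue with (511/1237)
flip (511/1237) -> (1237/511): both odd, 511 mod 4 = 3, 1237 mod 4 = 1, so the flip contributes +1; sign now +1
(1237/511): 1237 mod 511 = 215, so (1237/511) = (215/511)
flip (215/511) -> (511/215): both odd, 215 mod 4 = 3, 511 mod 4 = 3, so the flip contributes -1; sign now -1
(511/215): 511 mod 215 = 81, so (511/215) = (81/215)
flip (81/215) -> (215/81): both odd, 81 mod 4 = 1, 215 mod 4 = 3, so the flip contributes +1; sign now -1
(215/81): 215 mod 81 = 53, so (215/81) = (53/81)
flip (53/81) -> (81/53): both odd, 53 mod 4 = 1, 81 mod 4 = 1, so the flip contributes +1; sign now -1
(81/53): 81 mod 53 = 28, so (81/53) = (28/53)
factor out 2^2: 28 = 2^2·7; with 53 mod 8 = 5, (2/53) = -1; sign now -1; continue with (7/53)
flip (7/53) -> (53/7): both odd, 7 mod 4 = 3, 53 mod 4 = 1, so the flip contributes +1; sign now -1
(53/7): 53 mod 7 = 4, so (53/7) = (4/7)
factor out 2^2: 4 = 2^2·1; with 7 mod 8 = 7, (2/7) = +1; sign now -1; continue with (1/7)
reached (1/7) = 1, so the symbol is -1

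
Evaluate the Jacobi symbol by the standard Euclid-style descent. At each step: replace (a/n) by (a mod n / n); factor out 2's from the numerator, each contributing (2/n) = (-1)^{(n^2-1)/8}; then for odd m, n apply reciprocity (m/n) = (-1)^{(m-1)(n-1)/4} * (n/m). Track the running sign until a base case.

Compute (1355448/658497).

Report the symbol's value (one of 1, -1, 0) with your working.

0

(1355448/658497) = (38454/658497)   [reduce mod 658497]
38454 = 2^1·19227; (2/658497) = +1 since 658497 mod 8 = 1, so (38454/658497) = (+1)^1·(19227/658497); sign now +1
reciprocity: (19227/658497) = +1·(658497/19227) since 19227 mod 4 = 3, 658497 mod 4 = 1; sign now +1
(658497/19227) = (4779/19227)   [reduce mod 19227]
reciprocity: (4779/19227) = -1·(19227/4779) since 4779 mod 4 = 3, 19227 mod 4 = 3; sign now -1
(19227/4779) = (111/4779)   [reduce mod 4779]
reciprocity: (111/4779) = -1·(4779/111) since 111 mod 4 = 3, 4779 mod 4 = 3; sign now +1
(4779/111) = (6/111)   [reduce mod 111]
6 = 2^1·3; (2/111) = +1 since 111 mod 8 = 7, so (6/111) = (+1)^1·(3/111); sign now +1
reciprocity: (3/111) = -1·(111/3) since 3 mod 4 = 3, 111 mod 4 = 3; sign now -1
(111/3) = (0/3)   [reduce mod 3]
(0/3) = 0   [gcd(a, n) > 1]; final value = 0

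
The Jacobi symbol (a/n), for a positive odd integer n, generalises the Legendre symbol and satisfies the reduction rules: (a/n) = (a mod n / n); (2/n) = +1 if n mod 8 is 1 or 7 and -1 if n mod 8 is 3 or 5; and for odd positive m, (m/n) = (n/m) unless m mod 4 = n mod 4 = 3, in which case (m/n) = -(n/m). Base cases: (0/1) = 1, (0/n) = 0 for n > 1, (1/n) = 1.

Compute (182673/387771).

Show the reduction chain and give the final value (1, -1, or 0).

flip (182673/387771) -> (387771/182673): both odd, 182673 mod 4 = 1, 387771 mod 4 = 3, so the flip contributes +1; sign now +1
(387771/182673): 387771 mod 182673 = 22425, so (387771/182673) = (22425/182673)
flip (22425/182673) -> (182673/22425): both odd, 22425 mod 4 = 1, 182673 mod 4 = 1, so the flip contributes +1; sign now +1
(182673/22425): 182673 mod 22425 = 3273, so (182673/22425) = (3273/22425)
flip (3273/22425) -> (22425/3273): both odd, 3273 mod 4 = 1, 22425 mod 4 = 1, so the flip contributes +1; sign now +1
(22425/3273): 22425 mod 3273 = 2787, so (22425/3273) = (2787/3273)
flip (2787/3273) -> (3273/2787): both odd, 2787 mod 4 = 3, 3273 mod 4 = 1, so the flip contributes +1; sign now +1
(3273/2787): 3273 mod 2787 = 486, so (3273/2787) = (486/2787)
factor out 2^1: 486 = 2^1·243; with 2787 mod 8 = 3, (2/2787) = -1; sign now -1; continue with (243/2787)
flip (243/2787) -> (2787/243): both odd, 243 mod 4 = 3, 2787 mod 4 = 3, so the flip contributes -1; sign now +1
(2787/243): 2787 mod 243 = 114, so (2787/243) = (114/243)
factor out 2^1: 114 = 2^1·57; with 243 mod 8 = 3, (2/243) = -1; sign now -1; continue with (57/243)
flip (57/243) -> (243/57): both odd, 57 mod 4 = 1, 243 mod 4 = 3, so the flip contributes +1; sign now -1
(243/57): 243 mod 57 = 15, so (243/57) = (15/57)
flip (15/57) -> (57/15): both odd, 15 mod 4 = 3, 57 mod 4 = 1, so the flip contributes +1; sign now -1
(57/15): 57 mod 15 = 12, so (57/15) = (12/15)
factor out 2^2: 12 = 2^2·3; with 15 mod 8 = 7, (2/15) = +1; sign now -1; continue with (3/15)
flip (3/15) -> (15/3): both odd, 3 mod 4 = 3, 15 mod 4 = 3, so the flip contributes -1; sign now +1
(15/3): 15 mod 3 = 0, so (15/3) = (0/3)
reached (0/3); gcd(a, n) > 1, so (0/3) = 0 and the symbol is 0

0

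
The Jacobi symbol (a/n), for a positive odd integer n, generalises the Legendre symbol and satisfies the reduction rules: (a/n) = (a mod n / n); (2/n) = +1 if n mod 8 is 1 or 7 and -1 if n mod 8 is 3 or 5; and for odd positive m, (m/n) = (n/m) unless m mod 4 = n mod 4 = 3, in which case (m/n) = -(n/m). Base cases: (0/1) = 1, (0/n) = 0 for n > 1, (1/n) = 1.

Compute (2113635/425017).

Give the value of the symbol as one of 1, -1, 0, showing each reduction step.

(2113635/425017) = (413567/425017)   [reduce mod 425017]
reciprocity: (413567/425017) = +1·(425017/413567) since 413567 mod 4 = 3, 425017 mod 4 = 1; sign now +1
(425017/413567) = (11450/413567)   [reduce mod 413567]
11450 = 2^1·5725; (2/413567) = +1 since 413567 mod 8 = 7, so (11450/413567) = (+1)^1·(5725/413567); sign now +1
reciprocity: (5725/413567) = +1·(413567/5725) since 5725 mod 4 = 1, 413567 mod 4 = 3; sign now +1
(413567/5725) = (1367/5725)   [reduce mod 5725]
reciprocity: (1367/5725) = +1·(5725/1367) since 1367 mod 4 = 3, 5725 mod 4 = 1; sign now +1
(5725/1367) = (257/1367)   [reduce mod 1367]
reciprocity: (257/1367) = +1·(1367/257) since 257 mod 4 = 1, 1367 mod 4 = 3; sign now +1
(1367/257) = (82/257)   [reduce mod 257]
82 = 2^1·41; (2/257) = +1 since 257 mod 8 = 1, so (82/257) = (+1)^1·(41/257); sign now +1
reciprocity: (41/257) = +1·(257/41) since 41 mod 4 = 1, 257 mod 4 = 1; sign now +1
(257/41) = (11/41)   [reduce mod 41]
reciprocity: (11/41) = +1·(41/11) since 11 mod 4 = 3, 41 mod 4 = 1; sign now +1
(41/11) = (8/11)   [reduce mod 11]
8 = 2^3·1; (2/11) = -1 since 11 mod 8 = 3, so (8/11) = (-1)^3·(1/11); sign now -1
(1/11) = 1; final value = sign = -1

-1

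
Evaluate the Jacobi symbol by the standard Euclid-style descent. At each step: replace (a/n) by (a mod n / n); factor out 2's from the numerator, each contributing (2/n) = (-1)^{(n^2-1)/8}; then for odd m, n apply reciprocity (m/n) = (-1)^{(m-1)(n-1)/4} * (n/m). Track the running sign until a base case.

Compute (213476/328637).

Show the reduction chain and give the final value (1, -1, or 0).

1

213476 = 2^2·53369; (2/328637) = -1 since 328637 mod 8 = 5, so (213476/328637) = (-1)^2·(53369/328637); sign now +1
reciprocity: (53369/328637) = +1·(328637/53369) since 53369 mod 4 = 1, 328637 mod 4 = 1; sign now +1
(328637/53369) = (8423/53369)   [reduce mod 53369]
reciprocity: (8423/53369) = +1·(53369/8423) since 8423 mod 4 = 3, 53369 mod 4 = 1; sign now +1
(53369/8423) = (2831/8423)   [reduce mod 8423]
reciprocity: (2831/8423) = -1·(8423/2831) since 2831 mod 4 = 3, 8423 mod 4 = 3; sign now -1
(8423/2831) = (2761/2831)   [reduce mod 2831]
reciprocity: (2761/2831) = +1·(2831/2761) since 2761 mod 4 = 1, 2831 mod 4 = 3; sign now -1
(2831/2761) = (70/2761)   [reduce mod 2761]
70 = 2^1·35; (2/2761) = +1 since 2761 mod 8 = 1, so (70/2761) = (+1)^1·(35/2761); sign now -1
reciprocity: (35/2761) = +1·(2761/35) since 35 mod 4 = 3, 2761 mod 4 = 1; sign now -1
(2761/35) = (31/35)   [reduce mod 35]
reciprocity: (31/35) = -1·(35/31) since 31 mod 4 = 3, 35 mod 4 = 3; sign now +1
(35/31) = (4/31)   [reduce mod 31]
4 = 2^2·1; (2/31) = +1 since 31 mod 8 = 7, so (4/31) = (+1)^2·(1/31); sign now +1
(1/31) = 1; final value = sign = +1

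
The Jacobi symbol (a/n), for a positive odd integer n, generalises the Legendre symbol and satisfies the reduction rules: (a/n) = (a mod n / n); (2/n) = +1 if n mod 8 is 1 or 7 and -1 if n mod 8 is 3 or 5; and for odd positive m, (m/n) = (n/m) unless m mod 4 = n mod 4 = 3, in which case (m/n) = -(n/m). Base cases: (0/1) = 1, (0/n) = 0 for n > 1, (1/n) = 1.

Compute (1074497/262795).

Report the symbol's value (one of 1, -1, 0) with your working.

1

(1074497/262795): 1074497 mod 262795 = 23317, so (1074497/262795) = (23317/262795)
flip (23317/262795) -> (262795/23317): both odd, 23317 mod 4 = 1, 262795 mod 4 = 3, so the flip contributes +1; sign now +1
(262795/23317): 262795 mod 23317 = 6308, so (262795/23317) = (6308/23317)
factor out 2^2: 6308 = 2^2·1577; with 23317 mod 8 = 5, (2/23317) = -1; sign now +1; continue with (1577/23317)
flip (1577/23317) -> (23317/1577): both odd, 1577 mod 4 = 1, 23317 mod 4 = 1, so the flip contributes +1; sign now +1
(23317/1577): 23317 mod 1577 = 1239, so (23317/1577) = (1239/1577)
flip (1239/1577) -> (1577/1239): both odd, 1239 mod 4 = 3, 1577 mod 4 = 1, so the flip contributes +1; sign now +1
(1577/1239): 1577 mod 1239 = 338, so (1577/1239) = (338/1239)
factor out 2^1: 338 = 2^1·169; with 1239 mod 8 = 7, (2/1239) = +1; sign now +1; continue with (169/1239)
flip (169/1239) -> (1239/169): both odd, 169 mod 4 = 1, 1239 mod 4 = 3, so the flip contributes +1; sign now +1
(1239/169): 1239 mod 169 = 56, so (1239/169) = (56/169)
factor out 2^3: 56 = 2^3·7; with 169 mod 8 = 1, (2/169) = +1; sign now +1; continue with (7/169)
flip (7/169) -> (169/7): both odd, 7 mod 4 = 3, 169 mod 4 = 1, so the flip contributes +1; sign now +1
(169/7): 169 mod 7 = 1, so (169/7) = (1/7)
reached (1/7) = 1, so the symbol is +1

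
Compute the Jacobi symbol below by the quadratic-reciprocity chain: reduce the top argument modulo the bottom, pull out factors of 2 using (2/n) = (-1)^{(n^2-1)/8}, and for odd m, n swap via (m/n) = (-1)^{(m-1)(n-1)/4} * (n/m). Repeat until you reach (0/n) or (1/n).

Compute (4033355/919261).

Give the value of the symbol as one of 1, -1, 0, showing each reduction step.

-1

(4033355/919261) = (356311/919261)   [reduce mod 919261]
reciprocity: (356311/919261) = +1·(919261/356311) since 356311 mod 4 = 3, 919261 mod 4 = 1; sign now +1
(919261/356311) = (206639/356311)   [reduce mod 356311]
reciprocity: (206639/356311) = -1·(356311/206639) since 206639 mod 4 = 3, 356311 mod 4 = 3; sign now -1
(356311/206639) = (149672/206639)   [reduce mod 206639]
149672 = 2^3·18709; (2/206639) = +1 since 206639 mod 8 = 7, so (149672/206639) = (+1)^3·(18709/206639); sign now -1
reciprocity: (18709/206639) = +1·(206639/18709) since 18709 mod 4 = 1, 206639 mod 4 = 3; sign now -1
(206639/18709) = (840/18709)   [reduce mod 18709]
840 = 2^3·105; (2/18709) = -1 since 18709 mod 8 = 5, so (840/18709) = (-1)^3·(105/18709); sign now +1
reciprocity: (105/18709) = +1·(18709/105) since 105 mod 4 = 1, 18709 mod 4 = 1; sign now +1
(18709/105) = (19/105)   [reduce mod 105]
reciprocity: (19/105) = +1·(105/19) since 19 mod 4 = 3, 105 mod 4 = 1; sign now +1
(105/19) = (10/19)   [reduce mod 19]
10 = 2^1·5; (2/19) = -1 since 19 mod 8 = 3, so (10/19) = (-1)^1·(5/19); sign now -1
reciprocity: (5/19) = +1·(19/5) since 5 mod 4 = 1, 19 mod 4 = 3; sign now -1
(19/5) = (4/5)   [reduce mod 5]
4 = 2^2·1; (2/5) = -1 since 5 mod 8 = 5, so (4/5) = (-1)^2·(1/5); sign now -1
(1/5) = 1; final value = sign = -1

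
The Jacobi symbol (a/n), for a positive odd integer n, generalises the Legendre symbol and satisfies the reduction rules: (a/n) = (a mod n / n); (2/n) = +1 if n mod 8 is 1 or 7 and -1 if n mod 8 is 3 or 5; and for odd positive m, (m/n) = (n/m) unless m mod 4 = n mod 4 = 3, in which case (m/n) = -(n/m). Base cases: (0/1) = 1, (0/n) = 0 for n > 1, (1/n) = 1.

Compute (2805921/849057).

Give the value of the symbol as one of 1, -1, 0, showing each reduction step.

(2805921/849057): 2805921 mod 849057 = 258750, so (2805921/849057) = (258750/849057)
factor out 2^1: 258750 = 2^1·129375; with 849057 mod 8 = 1, (2/849057) = +1; sign now +1; continue with (129375/849057)
flip (129375/849057) -> (849057/129375): both odd, 129375 mod 4 = 3, 849057 mod 4 = 1, so the flip contributes +1; sign now +1
(849057/129375): 849057 mod 129375 = 72807, so (849057/129375) = (72807/129375)
flip (72807/129375) -> (129375/72807): both odd, 72807 mod 4 = 3, 129375 mod 4 = 3, so the flip contributes -1; sign now -1
(129375/72807): 129375 mod 72807 = 56568, so (129375/72807) = (56568/72807)
factor out 2^3: 56568 = 2^3·7071; with 72807 mod 8 = 7, (2/72807) = +1; sign now -1; continue with (7071/72807)
flip (7071/72807) -> (72807/7071): both odd, 7071 mod 4 = 3, 72807 mod 4 = 3, so the flip contributes -1; sign now +1
(72807/7071): 72807 mod 7071 = 2097, so (72807/7071) = (2097/7071)
flip (2097/7071) -> (7071/2097): both odd, 2097 mod 4 = 1, 7071 mod 4 = 3, so the flip contributes +1; sign now +1
(7071/2097): 7071 mod 2097 = 780, so (7071/2097) = (780/2097)
factor out 2^2: 780 = 2^2·195; with 2097 mod 8 = 1, (2/2097) = +1; sign now +1; continue with (195/2097)
flip (195/2097) -> (2097/195): both odd, 195 mod 4 = 3, 2097 mod 4 = 1, so the flip contributes +1; sign now +1
(2097/195): 2097 mod 195 = 147, so (2097/195) = (147/195)
flip (147/195) -> (195/147): both odd, 147 mod 4 = 3, 195 mod 4 = 3, so the flip contributes -1; sign now -1
(195/147): 195 mod 147 = 48, so (195/147) = (48/147)
factor out 2^4: 48 = 2^4·3; with 147 mod 8 = 3, (2/147) = -1; sign now -1; continue with (3/147)
flip (3/147) -> (147/3): both odd, 3 mod 4 = 3, 147 mod 4 = 3, so the flip contributes -1; sign now +1
(147/3): 147 mod 3 = 0, so (147/3) = (0/3)
reached (0/3); gcd(a, n) > 1, so (0/3) = 0 and the symbol is 0

0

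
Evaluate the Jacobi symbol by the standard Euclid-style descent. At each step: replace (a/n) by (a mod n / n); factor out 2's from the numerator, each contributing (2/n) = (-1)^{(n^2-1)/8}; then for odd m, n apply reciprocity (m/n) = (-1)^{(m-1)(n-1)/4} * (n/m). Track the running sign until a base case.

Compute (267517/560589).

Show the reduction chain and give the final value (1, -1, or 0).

-1

flip (267517/560589) -> (560589/267517): both odd, 267517 mod 4 = 1, 560589 mod 4 = 1, so the flip contributes +1; sign now +1
(560589/267517): 560589 mod 267517 = 25555, so (560589/267517) = (25555/267517)
flip (25555/267517) -> (267517/25555): both odd, 25555 mod 4 = 3, 267517 mod 4 = 1, so the flip contributes +1; sign now +1
(267517/25555): 267517 mod 25555 = 11967, so (267517/25555) = (11967/25555)
flip (11967/25555) -> (25555/11967): both odd, 11967 mod 4 = 3, 25555 mod 4 = 3, so the flip contributes -1; sign now -1
(25555/11967): 25555 mod 11967 = 1621, so (25555/11967) = (1621/11967)
flip (1621/11967) -> (11967/1621): both odd, 1621 mod 4 = 1, 11967 mod 4 = 3, so the flip contributes +1; sign now -1
(11967/1621): 11967 mod 1621 = 620, so (11967/1621) = (620/1621)
factor out 2^2: 620 = 2^2·155; with 1621 mod 8 = 5, (2/1621) = -1; sign now -1; continue with (155/1621)
flip (155/1621) -> (1621/155): both odd, 155 mod 4 = 3, 1621 mod 4 = 1, so the flip contributes +1; sign now -1
(1621/155): 1621 mod 155 = 71, so (1621/155) = (71/155)
flip (71/155) -> (155/71): both odd, 71 mod 4 = 3, 155 mod 4 = 3, so the flip contributes -1; sign now +1
(155/71): 155 mod 71 = 13, so (155/71) = (13/71)
flip (13/71) -> (71/13): both odd, 13 mod 4 = 1, 71 mod 4 = 3, so the flip contributes +1; sign now +1
(71/13): 71 mod 13 = 6, so (71/13) = (6/13)
factor out 2^1: 6 = 2^1·3; with 13 mod 8 = 5, (2/13) = -1; sign now -1; continue with (3/13)
flip (3/13) -> (13/3): both odd, 3 mod 4 = 3, 13 mod 4 = 1, so the flip contributes +1; sign now -1
(13/3): 13 mod 3 = 1, so (13/3) = (1/3)
reached (1/3) = 1, so the symbol is -1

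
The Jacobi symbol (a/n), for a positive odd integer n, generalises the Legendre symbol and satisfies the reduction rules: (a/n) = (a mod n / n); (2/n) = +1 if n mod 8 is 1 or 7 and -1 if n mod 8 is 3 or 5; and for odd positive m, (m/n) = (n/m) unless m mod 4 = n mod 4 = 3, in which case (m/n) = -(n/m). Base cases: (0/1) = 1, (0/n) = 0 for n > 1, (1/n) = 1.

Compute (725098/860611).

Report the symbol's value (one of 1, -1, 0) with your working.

factor out 2^1: 725098 = 2^1·362549; with 860611 mod 8 = 3, (2/860611) = -1; sign now -1; continue with (362549/860611)
flip (362549/860611) -> (860611/362549): both odd, 362549 mod 4 = 1, 860611 mod 4 = 3, so the flip contributes +1; sign now -1
(860611/362549): 860611 mod 362549 = 135513, so (860611/362549) = (135513/362549)
flip (135513/362549) -> (362549/135513): both odd, 135513 mod 4 = 1, 362549 mod 4 = 1, so the flip contributes +1; sign now -1
(362549/135513): 362549 mod 135513 = 91523, so (362549/135513) = (91523/135513)
flip (91523/135513) -> (135513/91523): both odd, 91523 mod 4 = 3, 135513 mod 4 = 1, so the flip contributes +1; sign now -1
(135513/91523): 135513 mod 91523 = 43990, so (135513/91523) = (43990/91523)
factor out 2^1: 43990 = 2^1·21995; with 91523 mod 8 = 3, (2/91523) = -1; sign now +1; continue with (21995/91523)
flip (21995/91523) -> (91523/21995): both odd, 21995 mod 4 = 3, 91523 mod 4 = 3, so the flip contributes -1; sign now -1
(91523/21995): 91523 mod 21995 = 3543, so (91523/21995) = (3543/21995)
flip (3543/21995) -> (21995/3543): both odd, 3543 mod 4 = 3, 21995 mod 4 = 3, so the flip contributes -1; sign now +1
(21995/3543): 21995 mod 3543 = 737, so (21995/3543) = (737/3543)
flip (737/3543) -> (3543/737): both odd, 737 mod 4 = 1, 3543 mod 4 = 3, so the flip contributes +1; sign now +1
(3543/737): 3543 mod 737 = 595, so (3543/737) = (595/737)
flip (595/737) -> (737/595): both odd, 595 mod 4 = 3, 737 mod 4 = 1, so the flip contributes +1; sign now +1
(737/595): 737 mod 595 = 142, so (737/595) = (142/595)
factor out 2^1: 142 = 2^1·71; with 595 mod 8 = 3, (2/595) = -1; sign now -1; continue with (71/595)
flip (71/595) -> (595/71): both odd, 71 mod 4 = 3, 595 mod 4 = 3, so the flip contributes -1; sign now +1
(595/71): 595 mod 71 = 27, so (595/71) = (27/71)
flip (27/71) -> (71/27): both odd, 27 mod 4 = 3, 71 mod 4 = 3, so the flip contributes -1; sign now -1
(71/27): 71 mod 27 = 17, so (71/27) = (17/27)
flip (17/27) -> (27/17): both odd, 17 mod 4 = 1, 27 mod 4 = 3, so the flip contributes +1; sign now -1
(27/17): 27 mod 17 = 10, so (27/17) = (10/17)
factor out 2^1: 10 = 2^1·5; with 17 mod 8 = 1, (2/17) = +1; sign now -1; continue with (5/17)
flip (5/17) -> (17/5): both odd, 5 mod 4 = 1, 17 mod 4 = 1, so the flip contributes +1; sign now -1
(17/5): 17 mod 5 = 2, so (17/5) = (2/5)
factor out 2^1: 2 = 2^1·1; with 5 mod 8 = 5, (2/5) = -1; sign now +1; continue with (1/5)
reached (1/5) = 1, so the symbol is +1

1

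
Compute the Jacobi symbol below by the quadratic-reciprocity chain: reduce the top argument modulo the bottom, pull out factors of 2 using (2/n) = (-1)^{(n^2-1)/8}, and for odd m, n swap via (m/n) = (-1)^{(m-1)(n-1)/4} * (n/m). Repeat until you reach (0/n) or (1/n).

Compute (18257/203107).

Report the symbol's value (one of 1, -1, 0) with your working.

1

reciprocity: (18257/203107) = +1·(203107/18257) since 18257 mod 4 = 1, 203107 mod 4 = 3; sign now +1
(203107/18257) = (2280/18257)   [reduce mod 18257]
2280 = 2^3·285; (2/18257) = +1 since 18257 mod 8 = 1, so (2280/18257) = (+1)^3·(285/18257); sign now +1
reciprocity: (285/18257) = +1·(18257/285) since 285 mod 4 = 1, 18257 mod 4 = 1; sign now +1
(18257/285) = (17/285)   [reduce mod 285]
reciprocity: (17/285) = +1·(285/17) since 17 mod 4 = 1, 285 mod 4 = 1; sign now +1
(285/17) = (13/17)   [reduce mod 17]
reciprocity: (13/17) = +1·(17/13) since 13 mod 4 = 1, 17 mod 4 = 1; sign now +1
(17/13) = (4/13)   [reduce mod 13]
4 = 2^2·1; (2/13) = -1 since 13 mod 8 = 5, so (4/13) = (-1)^2·(1/13); sign now +1
(1/13) = 1; final value = sign = +1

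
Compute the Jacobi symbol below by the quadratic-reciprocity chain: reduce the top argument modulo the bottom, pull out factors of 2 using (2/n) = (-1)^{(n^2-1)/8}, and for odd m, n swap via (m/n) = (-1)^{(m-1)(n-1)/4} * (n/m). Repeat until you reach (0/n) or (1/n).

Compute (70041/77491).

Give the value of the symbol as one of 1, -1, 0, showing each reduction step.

-1

reciprocity: (70041/77491) = +1·(77491/70041) since 70041 mod 4 = 1, 77491 mod 4 = 3; sign now +1
(77491/70041) = (7450/70041)   [reduce mod 70041]
7450 = 2^1·3725; (2/70041) = +1 since 70041 mod 8 = 1, so (7450/70041) = (+1)^1·(3725/70041); sign now +1
reciprocity: (3725/70041) = +1·(70041/3725) since 3725 mod 4 = 1, 70041 mod 4 = 1; sign now +1
(70041/3725) = (2991/3725)   [reduce mod 3725]
reciprocity: (2991/3725) = +1·(3725/2991) since 2991 mod 4 = 3, 3725 mod 4 = 1; sign now +1
(3725/2991) = (734/2991)   [reduce mod 2991]
734 = 2^1·367; (2/2991) = +1 since 2991 mod 8 = 7, so (734/2991) = (+1)^1·(367/2991); sign now +1
reciprocity: (367/2991) = -1·(2991/367) since 367 mod 4 = 3, 2991 mod 4 = 3; sign now -1
(2991/367) = (55/367)   [reduce mod 367]
reciprocity: (55/367) = -1·(367/55) since 55 mod 4 = 3, 367 mod 4 = 3; sign now +1
(367/55) = (37/55)   [reduce mod 55]
reciprocity: (37/55) = +1·(55/37) since 37 mod 4 = 1, 55 mod 4 = 3; sign now +1
(55/37) = (18/37)   [reduce mod 37]
18 = 2^1·9; (2/37) = -1 since 37 mod 8 = 5, so (18/37) = (-1)^1·(9/37); sign now -1
reciprocity: (9/37) = +1·(37/9) since 9 mod 4 = 1, 37 mod 4 = 1; sign now -1
(37/9) = (1/9)   [reduce mod 9]
(1/9) = 1; final value = sign = -1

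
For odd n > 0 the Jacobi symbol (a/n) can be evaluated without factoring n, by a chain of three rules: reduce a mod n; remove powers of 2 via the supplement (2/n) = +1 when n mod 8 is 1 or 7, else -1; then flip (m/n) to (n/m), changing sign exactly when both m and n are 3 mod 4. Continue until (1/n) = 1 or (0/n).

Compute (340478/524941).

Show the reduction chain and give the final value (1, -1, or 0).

factor out 2^1: 340478 = 2^1·170239; with 524941 mod 8 = 5, (2/524941) = -1; sign now -1; continue with (170239/524941)
flip (170239/524941) -> (524941/170239): both odd, 170239 mod 4 = 3, 524941 mod 4 = 1, so the flip contributes +1; sign now -1
(524941/170239): 524941 mod 170239 = 14224, so (524941/170239) = (14224/170239)
factor out 2^4: 14224 = 2^4·889; with 170239 mod 8 = 7, (2/170239) = +1; sign now -1; continue with (889/170239)
flip (889/170239) -> (170239/889): both odd, 889 mod 4 = 1, 170239 mod 4 = 3, so the flip contributes +1; sign now -1
(170239/889): 170239 mod 889 = 440, so (170239/889) = (440/889)
factor out 2^3: 440 = 2^3·55; with 889 mod 8 = 1, (2/889) = +1; sign now -1; continue with (55/889)
flip (55/889) -> (889/55): both odd, 55 mod 4 = 3, 889 mod 4 = 1, so the flip contributes +1; sign now -1
(889/55): 889 mod 55 = 9, so (889/55) = (9/55)
flip (9/55) -> (55/9): both odd, 9 mod 4 = 1, 55 mod 4 = 3, so the flip contributes +1; sign now -1
(55/9): 55 mod 9 = 1, so (55/9) = (1/9)
reached (1/9) = 1, so the symbol is -1

-1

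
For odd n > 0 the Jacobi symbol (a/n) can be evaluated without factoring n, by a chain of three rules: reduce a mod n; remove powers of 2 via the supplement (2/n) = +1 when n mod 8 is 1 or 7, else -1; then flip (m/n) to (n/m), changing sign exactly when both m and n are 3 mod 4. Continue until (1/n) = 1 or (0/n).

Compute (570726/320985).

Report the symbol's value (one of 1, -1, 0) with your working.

(570726/320985): 570726 mod 320985 = 249741, so (570726/320985) = (249741/320985)
flip (249741/320985) -> (320985/249741): both odd, 249741 mod 4 = 1, 320985 mod 4 = 1, so the flip contributes +1; sign now +1
(320985/249741): 320985 mod 249741 = 71244, so (320985/249741) = (71244/249741)
factor out 2^2: 71244 = 2^2·17811; with 249741 mod 8 = 5, (2/249741) = -1; sign now +1; continue with (17811/249741)
flip (17811/249741) -> (249741/17811): both odd, 17811 mod 4 = 3, 249741 mod 4 = 1, so the flip contributes +1; sign now +1
(249741/17811): 249741 mod 17811 = 387, so (249741/17811) = (387/17811)
flip (387/17811) -> (17811/387): both odd, 387 mod 4 = 3, 17811 mod 4 = 3, so the flip contributes -1; sign now -1
(17811/387): 17811 mod 387 = 9, so (17811/387) = (9/387)
flip (9/387) -> (387/9): both odd, 9 mod 4 = 1, 387 mod 4 = 3, so the flip contributes +1; sign now -1
(387/9): 387 mod 9 = 0, so (387/9) = (0/9)
reached (0/9); gcd(a, n) > 1, so (0/9) = 0 and the symbol is 0

0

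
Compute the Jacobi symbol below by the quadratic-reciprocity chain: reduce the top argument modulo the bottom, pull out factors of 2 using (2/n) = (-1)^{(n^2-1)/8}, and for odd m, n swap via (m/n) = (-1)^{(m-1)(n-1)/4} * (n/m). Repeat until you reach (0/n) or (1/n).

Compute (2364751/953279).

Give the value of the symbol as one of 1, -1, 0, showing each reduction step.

1

(2364751/953279): 2364751 mod 953279 = 458193, so (2364751/953279) = (458193/953279)
flip (458193/953279) -> (953279/458193): both odd, 458193 mod 4 = 1, 953279 mod 4 = 3, so the flip contributes +1; sign now +1
(953279/458193): 953279 mod 458193 = 36893, so (953279/458193) = (36893/458193)
flip (36893/458193) -> (458193/36893): both odd, 36893 mod 4 = 1, 458193 mod 4 = 1, so the flip contributes +1; sign now +1
(458193/36893): 458193 mod 36893 = 15477, so (458193/36893) = (15477/36893)
flip (15477/36893) -> (36893/15477): both odd, 15477 mod 4 = 1, 36893 mod 4 = 1, so the flip contributes +1; sign now +1
(36893/15477): 36893 mod 15477 = 5939, so (36893/15477) = (5939/15477)
flip (5939/15477) -> (15477/5939): both odd, 5939 mod 4 = 3, 15477 mod 4 = 1, so the flip contributes +1; sign now +1
(15477/5939): 15477 mod 5939 = 3599, so (15477/5939) = (3599/5939)
flip (3599/5939) -> (5939/3599): both odd, 3599 mod 4 = 3, 5939 mod 4 = 3, so the flip contributes -1; sign now -1
(5939/3599): 5939 mod 3599 = 2340, so (5939/3599) = (2340/3599)
factor out 2^2: 2340 = 2^2·585; with 3599 mod 8 = 7, (2/3599) = +1; sign now -1; continue with (585/3599)
flip (585/3599) -> (3599/585): both odd, 585 mod 4 = 1, 3599 mod 4 = 3, so the flip contributes +1; sign now -1
(3599/585): 3599 mod 585 = 89, so (3599/585) = (89/585)
flip (89/585) -> (585/89): both odd, 89 mod 4 = 1, 585 mod 4 = 1, so the flip contributes +1; sign now -1
(585/89): 585 mod 89 = 51, so (585/89) = (51/89)
flip (51/89) -> (89/51): both odd, 51 mod 4 = 3, 89 mod 4 = 1, so the flip contributes +1; sign now -1
(89/51): 89 mod 51 = 38, so (89/51) = (38/51)
factor out 2^1: 38 = 2^1·19; with 51 mod 8 = 3, (2/51) = -1; sign now +1; continue with (19/51)
flip (19/51) -> (51/19): both odd, 19 mod 4 = 3, 51 mod 4 = 3, so the flip contributes -1; sign now -1
(51/19): 51 mod 19 = 13, so (51/19) = (13/19)
flip (13/19) -> (19/13): both odd, 13 mod 4 = 1, 19 mod 4 = 3, so the flip contributes +1; sign now -1
(19/13): 19 mod 13 = 6, so (19/13) = (6/13)
factor out 2^1: 6 = 2^1·3; with 13 mod 8 = 5, (2/13) = -1; sign now +1; continue with (3/13)
flip (3/13) -> (13/3): both odd, 3 mod 4 = 3, 13 mod 4 = 1, so the flip contributes +1; sign now +1
(13/3): 13 mod 3 = 1, so (13/3) = (1/3)
reached (1/3) = 1, so the symbol is +1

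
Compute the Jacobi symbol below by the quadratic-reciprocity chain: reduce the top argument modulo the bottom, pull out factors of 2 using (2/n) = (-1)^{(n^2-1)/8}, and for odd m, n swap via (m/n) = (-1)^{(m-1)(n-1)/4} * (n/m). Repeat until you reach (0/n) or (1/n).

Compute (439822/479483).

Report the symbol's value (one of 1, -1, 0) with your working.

-1

factor out 2^1: 439822 = 2^1·219911; with 479483 mod 8 = 3, (2/479483) = -1; sign now -1; continue with (219911/479483)
flip (219911/479483) -> (479483/219911): both odd, 219911 mod 4 = 3, 479483 mod 4 = 3, so the flip contributes -1; sign now +1
(479483/219911): 479483 mod 219911 = 39661, so (479483/219911) = (39661/219911)
flip (39661/219911) -> (219911/39661): both odd, 39661 mod 4 = 1, 219911 mod 4 = 3, so the flip contributes +1; sign now +1
(219911/39661): 219911 mod 39661 = 21606, so (219911/39661) = (21606/39661)
factor out 2^1: 21606 = 2^1·10803; with 39661 mod 8 = 5, (2/39661) = -1; sign now -1; continue with (10803/39661)
flip (10803/39661) -> (39661/10803): both odd, 10803 mod 4 = 3, 39661 mod 4 = 1, so the flip contributes +1; sign now -1
(39661/10803): 39661 mod 10803 = 7252, so (39661/10803) = (7252/10803)
factor out 2^2: 7252 = 2^2·1813; with 10803 mod 8 = 3, (2/10803) = -1; sign now -1; continue with (1813/10803)
flip (1813/10803) -> (10803/1813): both odd, 1813 mod 4 = 1, 10803 mod 4 = 3, so the flip contributes +1; sign now -1
(10803/1813): 10803 mod 1813 = 1738, so (10803/1813) = (1738/1813)
factor out 2^1: 1738 = 2^1·869; with 1813 mod 8 = 5, (2/1813) = -1; sign now +1; continue with (869/1813)
flip (869/1813) -> (1813/869): both odd, 869 mod 4 = 1, 1813 mod 4 = 1, so the flip contributes +1; sign now +1
(1813/869): 1813 mod 869 = 75, so (1813/869) = (75/869)
flip (75/869) -> (869/75): both odd, 75 mod 4 = 3, 869 mod 4 = 1, so the flip contributes +1; sign now +1
(869/75): 869 mod 75 = 44, so (869/75) = (44/75)
factor out 2^2: 44 = 2^2·11; with 75 mod 8 = 3, (2/75) = -1; sign now +1; continue with (11/75)
flip (11/75) -> (75/11): both odd, 11 mod 4 = 3, 75 mod 4 = 3, so the flip contributes -1; sign now -1
(75/11): 75 mod 11 = 9, so (75/11) = (9/11)
flip (9/11) -> (11/9): both odd, 9 mod 4 = 1, 11 mod 4 = 3, so the flip contributes +1; sign now -1
(11/9): 11 mod 9 = 2, so (11/9) = (2/9)
factor out 2^1: 2 = 2^1·1; with 9 mod 8 = 1, (2/9) = +1; sign now -1; continue with (1/9)
reached (1/9) = 1, so the symbol is -1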